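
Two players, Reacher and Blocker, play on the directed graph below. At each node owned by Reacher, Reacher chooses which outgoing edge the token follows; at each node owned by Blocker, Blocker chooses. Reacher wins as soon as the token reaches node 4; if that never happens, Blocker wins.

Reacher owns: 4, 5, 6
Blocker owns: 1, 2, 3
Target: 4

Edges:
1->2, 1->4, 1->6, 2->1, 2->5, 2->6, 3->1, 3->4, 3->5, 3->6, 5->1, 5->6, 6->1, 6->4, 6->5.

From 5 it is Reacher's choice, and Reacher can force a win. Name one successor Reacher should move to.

6

A0 = {4}
A1: add {6} — 6 (Reacher) has 6→4.
A2: add {5} — 5 (Reacher) has 5→6.
A3 = A2; e.g. 1 (Blocker) can still go to 2. Fixed point.
From 5, successor 6 is in the attractor (rank 1); the other successor 1 is not.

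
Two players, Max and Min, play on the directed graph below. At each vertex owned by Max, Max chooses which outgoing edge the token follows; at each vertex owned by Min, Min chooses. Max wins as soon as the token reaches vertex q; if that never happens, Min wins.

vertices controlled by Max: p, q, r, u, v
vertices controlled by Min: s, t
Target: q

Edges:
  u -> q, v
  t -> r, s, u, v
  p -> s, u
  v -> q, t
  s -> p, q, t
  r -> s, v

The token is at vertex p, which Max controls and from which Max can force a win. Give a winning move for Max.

u

A0 = {q}
A1: add {u, v} — u (Max) has u→q; v (Max) has v→q.
A2: add {p, r} — p (Max) has p→u; r (Max) has r→v.
A3 = A2; e.g. s (Min) can still go to t. Fixed point.
From p, successor u is in the attractor (rank 1); the other successor s is not.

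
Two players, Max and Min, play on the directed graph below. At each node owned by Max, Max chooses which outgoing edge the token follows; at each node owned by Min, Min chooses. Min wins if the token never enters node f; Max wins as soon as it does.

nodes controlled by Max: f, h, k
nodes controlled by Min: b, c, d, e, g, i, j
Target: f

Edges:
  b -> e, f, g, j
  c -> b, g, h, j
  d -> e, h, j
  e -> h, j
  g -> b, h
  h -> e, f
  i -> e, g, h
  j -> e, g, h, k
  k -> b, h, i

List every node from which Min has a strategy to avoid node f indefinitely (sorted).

b, c, d, e, g, i, j

A0 = {f}
A1: add {h} — h (Max) has h→f.
A2: add {k} — k (Max) has k→h.
A3 = A2; e.g. b (Min) can still go to e. Fixed point.
Max's attractor = {f, h, k}; Min avoids the target exactly from the complement.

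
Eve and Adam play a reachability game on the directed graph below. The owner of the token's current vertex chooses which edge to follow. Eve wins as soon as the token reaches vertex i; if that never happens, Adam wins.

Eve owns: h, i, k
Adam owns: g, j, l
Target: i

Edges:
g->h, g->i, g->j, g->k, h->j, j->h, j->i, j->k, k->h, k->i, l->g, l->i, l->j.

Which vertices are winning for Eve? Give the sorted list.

i, k

A0 = {i}
A1: add {k} — k (Eve) has k→i.
A2 = A1; e.g. g (Adam) can still go to h. Fixed point.
Eve's winning region = {i, k}.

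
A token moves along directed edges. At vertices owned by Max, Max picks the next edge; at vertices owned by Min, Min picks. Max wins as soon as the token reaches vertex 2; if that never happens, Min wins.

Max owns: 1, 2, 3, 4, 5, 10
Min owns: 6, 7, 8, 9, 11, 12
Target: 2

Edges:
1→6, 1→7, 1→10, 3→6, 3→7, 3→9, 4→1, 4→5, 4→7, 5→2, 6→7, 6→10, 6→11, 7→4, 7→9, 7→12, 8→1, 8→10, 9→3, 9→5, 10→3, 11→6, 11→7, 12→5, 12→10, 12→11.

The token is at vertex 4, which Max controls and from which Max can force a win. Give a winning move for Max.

A0 = {2}
A1: add {5} — 5 (Max) has 5→2.
A2: add {4} — 4 (Max) has 4→5.
A3 = A2; e.g. 1 (Max) has no edge into A2. Fixed point.
From 4, successor 5 is in the attractor (rank 1); the other successors 1, 7 are not.

5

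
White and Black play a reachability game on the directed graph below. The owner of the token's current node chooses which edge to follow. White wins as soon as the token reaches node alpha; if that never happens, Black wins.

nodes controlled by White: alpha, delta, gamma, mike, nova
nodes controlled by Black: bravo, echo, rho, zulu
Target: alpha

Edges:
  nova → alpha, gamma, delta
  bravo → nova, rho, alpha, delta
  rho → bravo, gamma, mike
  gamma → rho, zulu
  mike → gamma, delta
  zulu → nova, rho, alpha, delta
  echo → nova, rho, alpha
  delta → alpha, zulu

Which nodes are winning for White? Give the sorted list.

alpha, delta, mike, nova

A0 = {alpha}
A1: add {delta, nova} — nova (White) has nova→alpha; delta (White) has delta→alpha.
A2: add {mike} — mike (White) has mike→delta.
A3 = A2; e.g. bravo (Black) can still go to rho. Fixed point.
White's winning region = {alpha, delta, mike, nova}.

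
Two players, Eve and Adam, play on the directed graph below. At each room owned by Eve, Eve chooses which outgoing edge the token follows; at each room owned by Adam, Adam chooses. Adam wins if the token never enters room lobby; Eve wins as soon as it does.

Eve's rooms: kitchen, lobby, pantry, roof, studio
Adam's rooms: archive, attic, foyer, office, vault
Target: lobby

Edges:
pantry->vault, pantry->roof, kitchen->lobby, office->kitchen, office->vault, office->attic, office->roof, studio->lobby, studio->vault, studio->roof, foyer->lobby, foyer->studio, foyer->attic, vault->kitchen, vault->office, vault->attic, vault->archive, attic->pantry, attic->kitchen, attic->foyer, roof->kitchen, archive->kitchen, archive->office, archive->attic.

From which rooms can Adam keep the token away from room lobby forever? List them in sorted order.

archive, attic, foyer, office, vault

A0 = {lobby}
A1: add {kitchen, studio} — kitchen (Eve) has kitchen→lobby; studio (Eve) has studio→lobby.
A2: add {roof} — roof (Eve) has roof→kitchen.
A3: add {pantry} — pantry (Eve) has pantry→roof.
A4 = A3; e.g. office (Adam) can still go to vault. Fixed point.
Eve's attractor = {kitchen, lobby, pantry, roof, studio}; Adam avoids the target exactly from the complement.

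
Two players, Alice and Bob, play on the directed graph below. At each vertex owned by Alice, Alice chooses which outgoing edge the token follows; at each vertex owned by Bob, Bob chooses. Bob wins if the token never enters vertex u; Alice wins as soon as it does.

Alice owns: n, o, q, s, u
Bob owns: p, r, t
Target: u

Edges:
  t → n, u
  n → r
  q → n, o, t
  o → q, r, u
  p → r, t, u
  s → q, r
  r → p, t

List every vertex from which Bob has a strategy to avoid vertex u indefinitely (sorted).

n, p, r, t

A0 = {u}
A1: add {o} — o (Alice) has o→u.
A2: add {q} — q (Alice) has q→o.
A3: add {s} — s (Alice) has s→q.
A4 = A3; e.g. n (Alice) has no edge into A3. Fixed point.
Alice's attractor = {o, q, s, u}; Bob avoids the target exactly from the complement.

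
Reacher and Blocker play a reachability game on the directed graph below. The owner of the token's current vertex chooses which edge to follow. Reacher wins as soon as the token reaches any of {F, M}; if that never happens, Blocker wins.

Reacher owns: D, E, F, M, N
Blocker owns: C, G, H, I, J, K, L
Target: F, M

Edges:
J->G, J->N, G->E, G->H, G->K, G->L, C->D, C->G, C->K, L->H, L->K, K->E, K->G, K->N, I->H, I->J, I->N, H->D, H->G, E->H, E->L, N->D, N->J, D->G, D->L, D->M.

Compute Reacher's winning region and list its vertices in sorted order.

D, F, M, N

A0 = {F, M}
A1: add {D} — D (Reacher) has D→M.
A2: add {N} — N (Reacher) has N→D.
A3 = A2; e.g. C (Blocker) can still go to G. Fixed point.
Reacher's winning region = {D, F, M, N}.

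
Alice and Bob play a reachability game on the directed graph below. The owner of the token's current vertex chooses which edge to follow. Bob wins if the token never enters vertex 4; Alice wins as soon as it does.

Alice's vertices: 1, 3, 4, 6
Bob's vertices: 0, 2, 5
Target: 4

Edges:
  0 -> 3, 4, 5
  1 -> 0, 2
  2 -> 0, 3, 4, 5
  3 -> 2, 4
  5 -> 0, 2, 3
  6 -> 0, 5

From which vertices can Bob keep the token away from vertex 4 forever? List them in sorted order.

A0 = {4}
A1: add {3} — 3 (Alice) has 3→4.
A2 = A1; e.g. 0 (Bob) can still go to 5. Fixed point.
Alice's attractor = {3, 4}; Bob avoids the target exactly from the complement.

0, 1, 2, 5, 6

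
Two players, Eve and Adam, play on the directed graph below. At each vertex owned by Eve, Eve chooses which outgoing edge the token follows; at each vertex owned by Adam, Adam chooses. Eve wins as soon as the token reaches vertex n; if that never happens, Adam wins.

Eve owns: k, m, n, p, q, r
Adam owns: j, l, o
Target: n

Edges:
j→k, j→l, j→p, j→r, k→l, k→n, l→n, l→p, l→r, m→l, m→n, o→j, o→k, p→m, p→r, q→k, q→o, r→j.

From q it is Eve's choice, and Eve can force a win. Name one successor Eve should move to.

k

A0 = {n}
A1: add {k, m} — k (Eve) has k→n; m (Eve) has m→n.
A2: add {p, q} — p (Eve) has p→m; q (Eve) has q→k.
A3 = A2; e.g. j (Adam) can still go to l. Fixed point.
From q, successor k is in the attractor (rank 1); the other successor o is not.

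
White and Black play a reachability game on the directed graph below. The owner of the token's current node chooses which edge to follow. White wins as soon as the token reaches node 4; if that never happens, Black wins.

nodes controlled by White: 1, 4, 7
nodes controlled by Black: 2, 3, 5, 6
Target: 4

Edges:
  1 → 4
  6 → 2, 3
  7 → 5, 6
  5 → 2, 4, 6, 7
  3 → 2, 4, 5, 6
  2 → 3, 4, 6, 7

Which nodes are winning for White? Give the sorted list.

A0 = {4}
A1: add {1} — 1 (White) has 1→4.
A2 = A1; e.g. 2 (Black) can still go to 3. Fixed point.
White's winning region = {1, 4}.

1, 4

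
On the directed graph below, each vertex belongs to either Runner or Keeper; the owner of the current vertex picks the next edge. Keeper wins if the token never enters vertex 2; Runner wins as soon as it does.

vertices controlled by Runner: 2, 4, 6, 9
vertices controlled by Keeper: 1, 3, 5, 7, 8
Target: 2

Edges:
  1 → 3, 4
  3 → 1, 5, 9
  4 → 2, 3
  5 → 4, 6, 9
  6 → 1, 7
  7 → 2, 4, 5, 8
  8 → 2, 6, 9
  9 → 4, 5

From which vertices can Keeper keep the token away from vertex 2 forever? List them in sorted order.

1, 3, 5, 6, 7, 8

A0 = {2}
A1: add {4} — 4 (Runner) has 4→2.
A2: add {9} — 9 (Runner) has 9→4.
A3 = A2; e.g. 1 (Keeper) can still go to 3. Fixed point.
Runner's attractor = {2, 4, 9}; Keeper avoids the target exactly from the complement.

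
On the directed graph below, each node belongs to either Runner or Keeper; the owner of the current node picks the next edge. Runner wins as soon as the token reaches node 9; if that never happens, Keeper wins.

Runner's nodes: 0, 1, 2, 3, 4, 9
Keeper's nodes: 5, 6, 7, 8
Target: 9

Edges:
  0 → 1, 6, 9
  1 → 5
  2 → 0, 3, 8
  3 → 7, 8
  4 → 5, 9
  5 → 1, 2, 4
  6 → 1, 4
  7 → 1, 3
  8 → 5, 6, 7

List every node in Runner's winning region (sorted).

A0 = {9}
A1: add {0, 4} — 0 (Runner) has 0→9; 4 (Runner) has 4→9.
A2: add {2} — 2 (Runner) has 2→0.
A3 = A2; e.g. 1 (Runner) has no edge into A2. Fixed point.
Runner's winning region = {0, 2, 4, 9}.

0, 2, 4, 9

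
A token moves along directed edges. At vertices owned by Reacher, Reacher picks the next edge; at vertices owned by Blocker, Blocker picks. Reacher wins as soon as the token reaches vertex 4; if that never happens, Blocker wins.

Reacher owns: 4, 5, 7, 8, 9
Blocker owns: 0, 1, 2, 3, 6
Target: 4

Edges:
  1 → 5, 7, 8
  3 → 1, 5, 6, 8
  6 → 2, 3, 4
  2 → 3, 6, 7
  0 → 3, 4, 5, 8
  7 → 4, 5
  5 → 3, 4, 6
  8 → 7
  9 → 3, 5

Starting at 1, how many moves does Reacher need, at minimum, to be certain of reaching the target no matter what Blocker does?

3

A0 = {4}
A1: add {5, 7} — 5 (Reacher) has 5→4; 7 (Reacher) has 7→4.
A2: add {8, 9} — 8 (Reacher) has 8→7; 9 (Reacher) has 9→5.
A3: add {1} — 1 (Blocker): all of {5, 7, 8} already in.
A4 = A3; e.g. 0 (Blocker) can still go to 3. Fixed point.
1 enters the attractor at level 3, so Reacher can force the target in 3 moves from there.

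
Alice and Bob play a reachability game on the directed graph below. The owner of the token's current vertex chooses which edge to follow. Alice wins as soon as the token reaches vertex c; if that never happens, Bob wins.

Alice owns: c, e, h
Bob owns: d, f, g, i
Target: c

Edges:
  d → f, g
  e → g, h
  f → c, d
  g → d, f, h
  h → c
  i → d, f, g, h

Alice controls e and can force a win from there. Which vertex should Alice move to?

h

A0 = {c}
A1: add {h} — h (Alice) has h→c.
A2: add {e} — e (Alice) has e→h.
A3 = A2; e.g. d (Bob) can still go to f. Fixed point.
From e, successor h is in the attractor (rank 1); the other successor g is not.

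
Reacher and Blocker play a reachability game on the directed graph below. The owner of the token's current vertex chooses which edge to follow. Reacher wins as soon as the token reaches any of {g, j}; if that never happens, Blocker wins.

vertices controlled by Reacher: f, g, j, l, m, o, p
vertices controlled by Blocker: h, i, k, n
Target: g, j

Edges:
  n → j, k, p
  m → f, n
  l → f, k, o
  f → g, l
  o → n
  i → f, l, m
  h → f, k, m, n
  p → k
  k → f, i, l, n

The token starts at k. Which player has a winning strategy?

A0 = {g, j}
A1: add {f} — f (Reacher) has f→g.
A2: add {l, m} — l (Reacher) has l→f; m (Reacher) has m→f.
A3: add {i} — i (Blocker): all of {f, l, m} already in.
A4 = A3; e.g. h (Blocker) can still go to k. Fixed point.
k never enters the attractor, so Blocker can avoid the target forever.

Blocker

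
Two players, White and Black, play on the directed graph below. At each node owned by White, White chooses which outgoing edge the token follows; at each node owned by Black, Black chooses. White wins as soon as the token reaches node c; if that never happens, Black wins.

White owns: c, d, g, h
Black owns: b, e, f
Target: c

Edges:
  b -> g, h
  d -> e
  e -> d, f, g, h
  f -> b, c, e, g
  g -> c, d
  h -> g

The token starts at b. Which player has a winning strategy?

White

A0 = {c}
A1: add {g} — g (White) has g→c.
A2: add {h} — h (White) has h→g.
A3: add {b} — b (Black): all of {g, h} already in.
A4 = A3; e.g. d (White) has no edge into A3. Fixed point.
b ∈ A3, so White can force the target.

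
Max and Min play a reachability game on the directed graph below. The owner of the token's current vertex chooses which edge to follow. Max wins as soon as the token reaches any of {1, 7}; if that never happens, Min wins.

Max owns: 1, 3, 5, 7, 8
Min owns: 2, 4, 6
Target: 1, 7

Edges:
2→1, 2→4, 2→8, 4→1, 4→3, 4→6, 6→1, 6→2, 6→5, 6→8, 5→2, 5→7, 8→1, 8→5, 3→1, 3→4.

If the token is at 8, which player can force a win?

Max

A0 = {1, 7}
A1: add {3, 5, 8} — 3 (Max) has 3→1; 5 (Max) has 5→7; 8 (Max) has 8→1.
A2 = A1; e.g. 2 (Min) can still go to 4. Fixed point.
8 ∈ A1, so Max can force the target.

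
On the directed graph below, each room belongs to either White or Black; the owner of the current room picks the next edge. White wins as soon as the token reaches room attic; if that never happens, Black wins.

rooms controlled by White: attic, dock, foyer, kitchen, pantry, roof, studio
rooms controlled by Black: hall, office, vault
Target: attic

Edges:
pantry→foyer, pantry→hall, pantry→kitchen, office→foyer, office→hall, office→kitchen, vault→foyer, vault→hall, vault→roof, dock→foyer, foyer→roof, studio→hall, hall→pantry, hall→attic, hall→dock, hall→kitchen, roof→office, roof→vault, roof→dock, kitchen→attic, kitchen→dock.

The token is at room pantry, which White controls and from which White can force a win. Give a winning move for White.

kitchen

A0 = {attic}
A1: add {kitchen} — kitchen (White) has kitchen→attic.
A2: add {pantry} — pantry (White) has pantry→kitchen.
A3 = A2; e.g. office (Black) can still go to foyer. Fixed point.
From pantry, successor kitchen is in the attractor (rank 1); the other successors foyer, hall are not.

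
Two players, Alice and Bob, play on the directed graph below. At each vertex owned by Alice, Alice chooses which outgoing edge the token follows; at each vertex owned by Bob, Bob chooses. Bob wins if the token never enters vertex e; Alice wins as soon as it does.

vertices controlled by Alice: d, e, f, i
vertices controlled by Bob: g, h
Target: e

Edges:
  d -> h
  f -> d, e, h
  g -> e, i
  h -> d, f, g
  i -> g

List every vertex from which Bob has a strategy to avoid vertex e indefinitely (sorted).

A0 = {e}
A1: add {f} — f (Alice) has f→e.
A2 = A1; e.g. d (Alice) has no edge into A1. Fixed point.
Alice's attractor = {e, f}; Bob avoids the target exactly from the complement.

d, g, h, i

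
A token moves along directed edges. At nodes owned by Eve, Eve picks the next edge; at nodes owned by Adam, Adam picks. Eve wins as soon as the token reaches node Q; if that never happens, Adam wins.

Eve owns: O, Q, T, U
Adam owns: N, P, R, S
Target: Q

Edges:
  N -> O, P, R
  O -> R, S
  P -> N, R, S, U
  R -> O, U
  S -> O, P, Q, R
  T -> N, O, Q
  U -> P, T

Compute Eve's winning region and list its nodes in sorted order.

A0 = {Q}
A1: add {T} — T (Eve) has T→Q.
A2: add {U} — U (Eve) has U→T.
A3 = A2; e.g. N (Adam) can still go to O. Fixed point.
Eve's winning region = {Q, T, U}.

Q, T, U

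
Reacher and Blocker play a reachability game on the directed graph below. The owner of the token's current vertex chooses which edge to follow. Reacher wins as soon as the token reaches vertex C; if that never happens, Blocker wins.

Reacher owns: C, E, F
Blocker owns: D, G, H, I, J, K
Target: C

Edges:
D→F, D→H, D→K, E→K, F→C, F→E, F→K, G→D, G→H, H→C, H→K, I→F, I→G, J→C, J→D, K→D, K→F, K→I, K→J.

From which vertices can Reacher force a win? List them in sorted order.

A0 = {C}
A1: add {F} — F (Reacher) has F→C.
A2 = A1; e.g. D (Blocker) can still go to H. Fixed point.
Reacher's winning region = {C, F}.

C, F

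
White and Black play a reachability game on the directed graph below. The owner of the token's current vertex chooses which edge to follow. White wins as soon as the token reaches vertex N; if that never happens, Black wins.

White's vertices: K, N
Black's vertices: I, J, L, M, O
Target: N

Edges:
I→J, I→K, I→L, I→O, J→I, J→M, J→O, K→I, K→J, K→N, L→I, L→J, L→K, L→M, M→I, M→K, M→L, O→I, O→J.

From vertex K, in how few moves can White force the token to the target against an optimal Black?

1

A0 = {N}
A1: add {K} — K (White) has K→N.
A2 = A1; e.g. I (Black) can still go to J. Fixed point.
K enters the attractor at level 1, so White can force the target in 1 move from there.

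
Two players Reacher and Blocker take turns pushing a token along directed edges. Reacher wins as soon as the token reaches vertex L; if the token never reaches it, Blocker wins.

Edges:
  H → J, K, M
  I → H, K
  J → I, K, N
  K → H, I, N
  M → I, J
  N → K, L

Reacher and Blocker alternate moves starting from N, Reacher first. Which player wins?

Reacher

Track states (vertex, player-to-move).
A0 = {(L,Reacher), (L,Blocker)}
A1: add {(N,Reacher)}.
(N,Reacher) ∈ A1 ⇒ Reacher forces the target.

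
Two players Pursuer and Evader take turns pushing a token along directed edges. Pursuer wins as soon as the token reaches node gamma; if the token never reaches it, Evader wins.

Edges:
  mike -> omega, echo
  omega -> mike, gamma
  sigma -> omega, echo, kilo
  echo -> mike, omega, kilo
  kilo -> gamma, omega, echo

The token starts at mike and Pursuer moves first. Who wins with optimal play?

Track states (vertex, player-to-move).
A0 = {(gamma,Pursuer), (gamma,Evader)}
A1: add {(omega,Pursuer), (kilo,Pursuer)}.
A2 = A1; e.g. (mike,Pursuer) stays out. (mike,Pursuer) never enters ⇒ Evader avoids the target.

Evader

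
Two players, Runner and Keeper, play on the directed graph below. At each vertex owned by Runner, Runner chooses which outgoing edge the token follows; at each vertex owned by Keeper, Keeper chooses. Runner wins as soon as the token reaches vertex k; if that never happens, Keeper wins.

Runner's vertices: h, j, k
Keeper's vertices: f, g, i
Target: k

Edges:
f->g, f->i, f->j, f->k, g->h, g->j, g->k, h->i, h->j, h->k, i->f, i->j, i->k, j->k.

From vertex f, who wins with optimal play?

A0 = {k}
A1: add {h, j} — h (Runner) has h→k; j (Runner) has j→k.
A2: add {g} — g (Keeper): all of {h, j, k} already in.
A3 = A2; e.g. f (Keeper) can still go to i. Fixed point.
f never enters the attractor, so Keeper can avoid the target forever.

Keeper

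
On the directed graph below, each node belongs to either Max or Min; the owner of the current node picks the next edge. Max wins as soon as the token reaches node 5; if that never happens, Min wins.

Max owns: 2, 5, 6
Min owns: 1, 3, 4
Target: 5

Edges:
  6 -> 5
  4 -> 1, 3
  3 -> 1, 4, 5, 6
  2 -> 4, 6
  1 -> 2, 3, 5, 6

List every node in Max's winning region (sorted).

2, 5, 6

A0 = {5}
A1: add {6} — 6 (Max) has 6→5.
A2: add {2} — 2 (Max) has 2→6.
A3 = A2; e.g. 1 (Min) can still go to 3. Fixed point.
Max's winning region = {2, 5, 6}.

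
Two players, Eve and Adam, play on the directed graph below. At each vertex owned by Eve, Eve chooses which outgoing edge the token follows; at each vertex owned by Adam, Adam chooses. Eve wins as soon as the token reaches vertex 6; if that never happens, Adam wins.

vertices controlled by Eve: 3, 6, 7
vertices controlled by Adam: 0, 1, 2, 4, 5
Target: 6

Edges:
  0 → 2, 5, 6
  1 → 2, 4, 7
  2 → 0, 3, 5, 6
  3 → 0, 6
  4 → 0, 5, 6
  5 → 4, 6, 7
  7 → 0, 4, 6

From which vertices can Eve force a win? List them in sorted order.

A0 = {6}
A1: add {3, 7} — 3 (Eve) has 3→6; 7 (Eve) has 7→6.
A2 = A1; e.g. 0 (Adam) can still go to 2. Fixed point.
Eve's winning region = {3, 6, 7}.

3, 6, 7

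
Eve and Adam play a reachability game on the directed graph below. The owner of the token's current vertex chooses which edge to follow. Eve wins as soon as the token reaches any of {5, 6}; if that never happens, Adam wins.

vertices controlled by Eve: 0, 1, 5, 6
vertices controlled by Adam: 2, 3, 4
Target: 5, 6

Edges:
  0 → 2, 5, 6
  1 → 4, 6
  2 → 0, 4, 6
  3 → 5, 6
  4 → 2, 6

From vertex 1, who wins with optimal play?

Eve

A0 = {5, 6}
A1: add {0, 1, 3} — 0 (Eve) has 0→5; 1 (Eve) has 1→6; 3 (Adam): all of {5, 6} already in.
A2 = A1; e.g. 2 (Adam) can still go to 4. Fixed point.
1 ∈ A1, so Eve can force the target.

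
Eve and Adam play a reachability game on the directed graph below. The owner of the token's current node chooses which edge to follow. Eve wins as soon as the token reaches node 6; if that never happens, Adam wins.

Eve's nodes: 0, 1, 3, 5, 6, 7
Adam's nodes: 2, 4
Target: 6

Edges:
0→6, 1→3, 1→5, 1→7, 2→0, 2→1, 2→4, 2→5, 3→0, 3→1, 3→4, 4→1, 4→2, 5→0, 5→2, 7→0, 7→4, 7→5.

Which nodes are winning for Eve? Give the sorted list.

0, 1, 3, 5, 6, 7

A0 = {6}
A1: add {0} — 0 (Eve) has 0→6.
A2: add {3, 5, 7} — 3 (Eve) has 3→0; 5 (Eve) has 5→0; 7 (Eve) has 7→0.
A3: add {1} — 1 (Eve) has 1→3.
A4 = A3; e.g. 2 (Adam) can still go to 4. Fixed point.
Eve's winning region = {0, 1, 3, 5, 6, 7}.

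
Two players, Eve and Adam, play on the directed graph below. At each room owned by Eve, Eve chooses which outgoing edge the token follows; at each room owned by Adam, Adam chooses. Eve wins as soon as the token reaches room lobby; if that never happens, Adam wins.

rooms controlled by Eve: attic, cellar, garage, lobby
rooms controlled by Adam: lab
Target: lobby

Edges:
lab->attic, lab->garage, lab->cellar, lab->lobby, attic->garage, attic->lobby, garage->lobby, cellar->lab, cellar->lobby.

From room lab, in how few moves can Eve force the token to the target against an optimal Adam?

A0 = {lobby}
A1: add {attic, cellar, garage} — attic (Eve) has attic→lobby; garage (Eve) has garage→lobby; cellar (Eve) has cellar→lobby.
A2: add {lab} — lab (Adam): all of {attic, garage, cellar, lobby} already in.
A2 = all vertices. Fixed point.
lab enters the attractor at level 2, so Eve can force the target in 2 moves from there.

2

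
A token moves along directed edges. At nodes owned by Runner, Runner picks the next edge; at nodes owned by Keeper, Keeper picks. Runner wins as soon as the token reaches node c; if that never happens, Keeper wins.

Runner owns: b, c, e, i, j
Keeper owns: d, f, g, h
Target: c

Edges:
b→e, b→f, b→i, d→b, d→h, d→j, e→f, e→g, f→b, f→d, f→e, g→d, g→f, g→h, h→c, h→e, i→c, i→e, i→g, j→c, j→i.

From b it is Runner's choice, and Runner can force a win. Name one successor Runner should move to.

i

A0 = {c}
A1: add {i, j} — i (Runner) has i→c; j (Runner) has j→c.
A2: add {b} — b (Runner) has b→i.
A3 = A2; e.g. d (Keeper) can still go to h. Fixed point.
From b, successor i is in the attractor (rank 1); the other successors e, f are not.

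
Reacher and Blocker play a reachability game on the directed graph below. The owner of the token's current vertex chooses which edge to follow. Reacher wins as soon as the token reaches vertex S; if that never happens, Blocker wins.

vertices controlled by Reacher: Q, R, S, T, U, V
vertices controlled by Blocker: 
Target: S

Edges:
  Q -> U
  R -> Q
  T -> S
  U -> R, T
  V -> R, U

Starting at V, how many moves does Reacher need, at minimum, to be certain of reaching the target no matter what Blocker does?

3

A0 = {S}
A1: add {T} — T (Reacher) has T→S.
A2: add {U} — U (Reacher) has U→T.
A3: add {Q, V} — Q (Reacher) has Q→U; V (Reacher) has V→U.
V enters the attractor at level 3, so Reacher can force the target in 3 moves from there.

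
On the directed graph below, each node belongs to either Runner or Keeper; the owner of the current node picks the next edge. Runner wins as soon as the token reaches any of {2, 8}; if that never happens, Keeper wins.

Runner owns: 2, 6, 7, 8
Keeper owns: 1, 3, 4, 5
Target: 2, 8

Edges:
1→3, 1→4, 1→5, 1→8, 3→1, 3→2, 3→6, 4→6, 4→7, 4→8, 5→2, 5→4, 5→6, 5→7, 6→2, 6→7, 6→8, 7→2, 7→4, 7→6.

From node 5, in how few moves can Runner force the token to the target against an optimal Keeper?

A0 = {2, 8}
A1: add {6, 7} — 6 (Runner) has 6→2; 7 (Runner) has 7→2.
A2: add {4} — 4 (Keeper): all of {6, 7, 8} already in.
A3: add {5} — 5 (Keeper): all of {2, 4, 6, 7} already in.
A4 = A3; e.g. 1 (Keeper) can still go to 3. Fixed point.
5 enters the attractor at level 3, so Runner can force the target in 3 moves from there.

3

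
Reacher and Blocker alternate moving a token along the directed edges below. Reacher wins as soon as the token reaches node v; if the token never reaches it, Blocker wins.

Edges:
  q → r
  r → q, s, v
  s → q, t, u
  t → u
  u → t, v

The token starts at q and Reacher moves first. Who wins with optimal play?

Track states (vertex, player-to-move).
A0 = {(v,Reacher), (v,Blocker)}
A1: add {(r,Reacher), (u,Reacher)}.
A2: add {(q,Blocker), (t,Blocker)}.
A3: add {(s,Reacher)}.
A4 = A3; e.g. (q,Reacher) stays out. (q,Reacher) never enters ⇒ Blocker avoids the target.

Blocker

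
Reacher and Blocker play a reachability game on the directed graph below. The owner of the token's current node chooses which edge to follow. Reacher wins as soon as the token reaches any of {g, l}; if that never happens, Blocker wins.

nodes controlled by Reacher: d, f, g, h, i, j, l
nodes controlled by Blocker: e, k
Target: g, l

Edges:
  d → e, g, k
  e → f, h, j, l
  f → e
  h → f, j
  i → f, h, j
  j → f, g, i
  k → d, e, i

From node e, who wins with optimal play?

A0 = {g, l}
A1: add {d, j} — d (Reacher) has d→g; j (Reacher) has j→g.
A2: add {h, i} — h (Reacher) has h→j; i (Reacher) has i→j.
A3 = A2; e.g. e (Blocker) can still go to f. Fixed point.
e never enters the attractor, so Blocker can avoid the target forever.

Blocker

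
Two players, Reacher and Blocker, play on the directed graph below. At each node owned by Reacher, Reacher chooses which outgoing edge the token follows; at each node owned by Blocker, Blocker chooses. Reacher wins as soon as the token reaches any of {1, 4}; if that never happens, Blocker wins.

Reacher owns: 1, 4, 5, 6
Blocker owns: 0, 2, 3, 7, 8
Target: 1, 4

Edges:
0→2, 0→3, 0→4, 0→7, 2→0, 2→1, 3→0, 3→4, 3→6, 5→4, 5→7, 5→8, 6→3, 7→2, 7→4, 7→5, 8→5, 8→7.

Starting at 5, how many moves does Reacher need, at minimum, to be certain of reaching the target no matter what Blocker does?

1

A0 = {1, 4}
A1: add {5} — 5 (Reacher) has 5→4.
A2 = A1; e.g. 0 (Blocker) can still go to 2. Fixed point.
5 enters the attractor at level 1, so Reacher can force the target in 1 move from there.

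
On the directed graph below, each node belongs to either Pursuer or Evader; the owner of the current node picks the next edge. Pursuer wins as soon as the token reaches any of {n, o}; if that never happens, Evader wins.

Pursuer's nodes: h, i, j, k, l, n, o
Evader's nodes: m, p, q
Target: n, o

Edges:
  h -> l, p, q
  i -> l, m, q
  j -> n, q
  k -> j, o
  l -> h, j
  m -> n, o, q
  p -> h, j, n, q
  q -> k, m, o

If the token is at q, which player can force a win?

Evader

A0 = {n, o}
A1: add {j, k} — j (Pursuer) has j→n; k (Pursuer) has k→o.
A2: add {l} — l (Pursuer) has l→j.
A3: add {h, i} — h (Pursuer) has h→l; i (Pursuer) has i→l.
A4 = A3; e.g. m (Evader) can still go to q. Fixed point.
q never enters the attractor, so Evader can avoid the target forever.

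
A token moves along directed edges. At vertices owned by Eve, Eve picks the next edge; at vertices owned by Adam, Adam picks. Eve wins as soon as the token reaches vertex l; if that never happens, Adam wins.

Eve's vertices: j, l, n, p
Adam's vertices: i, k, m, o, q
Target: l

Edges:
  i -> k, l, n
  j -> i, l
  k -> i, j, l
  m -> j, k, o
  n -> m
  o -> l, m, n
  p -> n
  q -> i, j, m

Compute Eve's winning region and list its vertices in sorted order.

A0 = {l}
A1: add {j} — j (Eve) has j→l.
A2 = A1; e.g. i (Adam) can still go to k. Fixed point.
Eve's winning region = {j, l}.

j, l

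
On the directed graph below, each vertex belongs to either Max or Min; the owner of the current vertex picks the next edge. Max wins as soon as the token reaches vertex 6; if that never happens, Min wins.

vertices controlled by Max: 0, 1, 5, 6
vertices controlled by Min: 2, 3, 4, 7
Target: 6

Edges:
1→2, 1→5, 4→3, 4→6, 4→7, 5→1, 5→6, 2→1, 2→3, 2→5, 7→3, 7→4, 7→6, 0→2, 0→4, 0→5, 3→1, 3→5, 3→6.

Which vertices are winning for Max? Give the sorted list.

A0 = {6}
A1: add {5} — 5 (Max) has 5→6.
A2: add {0, 1} — 0 (Max) has 0→5; 1 (Max) has 1→5.
A3: add {3} — 3 (Min): all of {1, 5, 6} already in.
A4: add {2} — 2 (Min): all of {1, 3, 5} already in.
A5 = A4; e.g. 4 (Min) can still go to 7. Fixed point.
Max's winning region = {0, 1, 2, 3, 5, 6}.

0, 1, 2, 3, 5, 6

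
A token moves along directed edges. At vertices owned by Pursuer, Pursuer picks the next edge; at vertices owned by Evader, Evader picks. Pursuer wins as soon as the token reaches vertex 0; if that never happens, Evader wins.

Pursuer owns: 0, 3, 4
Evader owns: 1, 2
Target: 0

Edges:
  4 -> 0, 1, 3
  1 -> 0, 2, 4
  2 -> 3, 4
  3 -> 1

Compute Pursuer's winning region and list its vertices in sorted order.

A0 = {0}
A1: add {4} — 4 (Pursuer) has 4→0.
A2 = A1; e.g. 1 (Evader) can still go to 2. Fixed point.
Pursuer's winning region = {0, 4}.

0, 4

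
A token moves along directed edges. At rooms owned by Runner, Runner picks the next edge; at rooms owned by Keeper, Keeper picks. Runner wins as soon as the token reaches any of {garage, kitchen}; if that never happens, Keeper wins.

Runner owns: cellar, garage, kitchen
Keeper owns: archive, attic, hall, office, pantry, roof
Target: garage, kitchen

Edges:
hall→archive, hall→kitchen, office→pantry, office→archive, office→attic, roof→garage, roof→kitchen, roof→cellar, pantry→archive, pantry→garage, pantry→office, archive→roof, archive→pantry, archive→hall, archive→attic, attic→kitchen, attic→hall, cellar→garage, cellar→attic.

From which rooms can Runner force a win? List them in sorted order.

A0 = {garage, kitchen}
A1: add {cellar} — cellar (Runner) has cellar→garage.
A2: add {roof} — roof (Keeper): all of {garage, kitchen, cellar} already in.
A3 = A2; e.g. pantry (Keeper) can still go to archive. Fixed point.
Runner's winning region = {cellar, garage, kitchen, roof}.

cellar, garage, kitchen, roof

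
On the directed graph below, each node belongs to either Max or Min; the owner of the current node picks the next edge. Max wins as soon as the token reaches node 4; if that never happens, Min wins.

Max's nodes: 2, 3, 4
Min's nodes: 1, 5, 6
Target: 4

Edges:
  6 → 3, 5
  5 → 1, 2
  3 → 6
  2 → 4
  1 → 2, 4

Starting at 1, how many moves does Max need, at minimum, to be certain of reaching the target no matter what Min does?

A0 = {4}
A1: add {2} — 2 (Max) has 2→4.
A2: add {1} — 1 (Min): all of {2, 4} already in.
1 enters the attractor at level 2, so Max can force the target in 2 moves from there.

2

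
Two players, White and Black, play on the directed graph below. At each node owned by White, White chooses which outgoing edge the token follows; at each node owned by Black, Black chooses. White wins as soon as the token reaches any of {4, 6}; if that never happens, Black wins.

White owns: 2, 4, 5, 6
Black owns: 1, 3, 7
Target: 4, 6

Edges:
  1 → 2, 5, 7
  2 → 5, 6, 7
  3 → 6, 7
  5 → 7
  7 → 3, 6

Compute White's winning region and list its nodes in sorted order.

A0 = {4, 6}
A1: add {2} — 2 (White) has 2→6.
A2 = A1; e.g. 1 (Black) can still go to 5. Fixed point.
White's winning region = {2, 4, 6}.

2, 4, 6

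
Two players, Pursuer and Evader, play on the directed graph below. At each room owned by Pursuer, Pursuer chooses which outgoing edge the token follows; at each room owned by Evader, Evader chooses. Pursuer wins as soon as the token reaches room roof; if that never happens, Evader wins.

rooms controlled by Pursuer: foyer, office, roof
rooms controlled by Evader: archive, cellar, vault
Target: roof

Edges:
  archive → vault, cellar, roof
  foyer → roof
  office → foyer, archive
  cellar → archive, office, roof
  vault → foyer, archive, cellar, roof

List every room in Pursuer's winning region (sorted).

A0 = {roof}
A1: add {foyer} — foyer (Pursuer) has foyer→roof.
A2: add {office} — office (Pursuer) has office→foyer.
A3 = A2; e.g. vault (Evader) can still go to archive. Fixed point.
Pursuer's winning region = {foyer, office, roof}.

foyer, office, roof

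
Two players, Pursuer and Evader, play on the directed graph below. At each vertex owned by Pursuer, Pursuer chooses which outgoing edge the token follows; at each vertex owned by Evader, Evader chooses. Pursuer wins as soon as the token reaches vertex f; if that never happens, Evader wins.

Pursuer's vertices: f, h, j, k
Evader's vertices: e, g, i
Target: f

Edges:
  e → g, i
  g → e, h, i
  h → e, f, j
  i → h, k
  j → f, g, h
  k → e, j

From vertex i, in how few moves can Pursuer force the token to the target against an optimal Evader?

A0 = {f}
A1: add {h, j} — h (Pursuer) has h→f; j (Pursuer) has j→f.
A2: add {k} — k (Pursuer) has k→j.
A3: add {i} — i (Evader): all of {h, k} already in.
A4 = A3; e.g. e (Evader) can still go to g. Fixed point.
i enters the attractor at level 3, so Pursuer can force the target in 3 moves from there.

3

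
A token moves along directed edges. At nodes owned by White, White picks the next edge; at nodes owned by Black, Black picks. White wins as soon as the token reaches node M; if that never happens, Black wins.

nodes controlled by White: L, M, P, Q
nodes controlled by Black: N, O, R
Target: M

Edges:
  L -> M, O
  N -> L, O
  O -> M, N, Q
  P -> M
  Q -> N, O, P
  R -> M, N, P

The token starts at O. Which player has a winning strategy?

Black

A0 = {M}
A1: add {L, P} — L (White) has L→M; P (White) has P→M.
A2: add {Q} — Q (White) has Q→P.
A3 = A2; e.g. N (Black) can still go to O. Fixed point.
O never enters the attractor, so Black can avoid the target forever.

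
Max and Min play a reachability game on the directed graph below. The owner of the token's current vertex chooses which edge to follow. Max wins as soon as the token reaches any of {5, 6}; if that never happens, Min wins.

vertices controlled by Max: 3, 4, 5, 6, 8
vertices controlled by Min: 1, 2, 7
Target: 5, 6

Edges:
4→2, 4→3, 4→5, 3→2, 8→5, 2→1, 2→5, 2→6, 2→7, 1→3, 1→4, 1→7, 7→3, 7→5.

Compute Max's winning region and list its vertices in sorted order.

4, 5, 6, 8

A0 = {5, 6}
A1: add {4, 8} — 4 (Max) has 4→5; 8 (Max) has 8→5.
A2 = A1; e.g. 1 (Min) can still go to 3. Fixed point.
Max's winning region = {4, 5, 6, 8}.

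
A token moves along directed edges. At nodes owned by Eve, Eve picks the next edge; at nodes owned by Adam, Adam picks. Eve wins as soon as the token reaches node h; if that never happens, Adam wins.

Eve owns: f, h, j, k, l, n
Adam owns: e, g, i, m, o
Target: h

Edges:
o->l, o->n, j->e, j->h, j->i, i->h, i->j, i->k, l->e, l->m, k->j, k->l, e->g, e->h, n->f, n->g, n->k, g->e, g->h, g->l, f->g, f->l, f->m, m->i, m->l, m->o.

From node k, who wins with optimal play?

Eve

A0 = {h}
A1: add {j} — j (Eve) has j→h.
A2: add {k} — k (Eve) has k→j.
k ∈ A2, so Eve can force the target.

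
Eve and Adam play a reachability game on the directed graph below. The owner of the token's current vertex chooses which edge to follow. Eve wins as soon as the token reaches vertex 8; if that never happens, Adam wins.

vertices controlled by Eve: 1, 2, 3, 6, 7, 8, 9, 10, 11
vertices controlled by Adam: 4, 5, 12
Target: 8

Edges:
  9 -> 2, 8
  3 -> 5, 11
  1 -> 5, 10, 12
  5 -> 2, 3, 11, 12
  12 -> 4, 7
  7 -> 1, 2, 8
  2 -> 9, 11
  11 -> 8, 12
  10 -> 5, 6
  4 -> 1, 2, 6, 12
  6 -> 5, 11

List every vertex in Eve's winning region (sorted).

1, 2, 3, 6, 7, 8, 9, 10, 11

A0 = {8}
A1: add {7, 9, 11} — 7 (Eve) has 7→8; 9 (Eve) has 9→8; 11 (Eve) has 11→8.
A2: add {2, 3, 6} — 2 (Eve) has 2→9; 3 (Eve) has 3→11; 6 (Eve) has 6→11.
A3: add {10} — 10 (Eve) has 10→6.
A4: add {1} — 1 (Eve) has 1→10.
A5 = A4; e.g. 4 (Adam) can still go to 12. Fixed point.
Eve's winning region = {1, 2, 3, 6, 7, 8, 9, 10, 11}.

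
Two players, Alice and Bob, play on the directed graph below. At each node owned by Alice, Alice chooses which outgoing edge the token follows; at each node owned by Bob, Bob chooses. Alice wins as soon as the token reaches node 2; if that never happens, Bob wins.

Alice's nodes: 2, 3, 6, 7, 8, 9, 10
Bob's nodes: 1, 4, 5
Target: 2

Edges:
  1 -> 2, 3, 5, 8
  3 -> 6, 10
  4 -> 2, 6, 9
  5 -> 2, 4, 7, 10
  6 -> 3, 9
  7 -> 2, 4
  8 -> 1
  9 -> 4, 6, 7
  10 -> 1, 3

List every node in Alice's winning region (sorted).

2, 3, 4, 5, 6, 7, 9, 10

A0 = {2}
A1: add {7} — 7 (Alice) has 7→2.
A2: add {9} — 9 (Alice) has 9→7.
A3: add {6} — 6 (Alice) has 6→9.
A4: add {3, 4} — 3 (Alice) has 3→6; 4 (Bob): all of {2, 6, 9} already in.
A5: add {10} — 10 (Alice) has 10→3.
A6: add {5} — 5 (Bob): all of {2, 4, 7, 10} already in.
A7 = A6; e.g. 1 (Bob) can still go to 8. Fixed point.
Alice's winning region = {2, 3, 4, 5, 6, 7, 9, 10}.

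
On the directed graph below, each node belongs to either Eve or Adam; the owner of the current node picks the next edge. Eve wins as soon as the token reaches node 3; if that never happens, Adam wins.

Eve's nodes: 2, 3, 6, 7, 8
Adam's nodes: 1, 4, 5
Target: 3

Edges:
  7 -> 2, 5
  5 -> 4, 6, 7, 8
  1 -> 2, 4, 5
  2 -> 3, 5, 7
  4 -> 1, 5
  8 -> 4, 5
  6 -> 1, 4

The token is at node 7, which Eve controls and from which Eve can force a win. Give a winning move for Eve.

A0 = {3}
A1: add {2} — 2 (Eve) has 2→3.
A2: add {7} — 7 (Eve) has 7→2.
A3 = A2; e.g. 1 (Adam) can still go to 4. Fixed point.
From 7, successor 2 is in the attractor (rank 1); the other successor 5 is not.

2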